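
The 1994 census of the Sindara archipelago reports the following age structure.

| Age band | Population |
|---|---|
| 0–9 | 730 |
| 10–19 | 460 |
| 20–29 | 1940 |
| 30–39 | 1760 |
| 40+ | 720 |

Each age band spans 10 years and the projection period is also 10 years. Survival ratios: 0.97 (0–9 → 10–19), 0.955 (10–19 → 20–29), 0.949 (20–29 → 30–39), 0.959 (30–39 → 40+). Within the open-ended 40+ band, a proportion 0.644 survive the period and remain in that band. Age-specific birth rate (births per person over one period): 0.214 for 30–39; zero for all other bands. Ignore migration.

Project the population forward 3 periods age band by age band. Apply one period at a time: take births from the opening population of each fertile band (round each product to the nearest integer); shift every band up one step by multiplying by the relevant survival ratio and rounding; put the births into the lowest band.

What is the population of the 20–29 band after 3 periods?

Period 1:
Births: 1760 × 0.214 = 377
10–19: 730 × 0.97 = 708
20–29: 460 × 0.955 = 439
30–39: 1940 × 0.949 = 1841
40+: 1760 × 0.959 + 720 × 0.644 = 1688 + 464 = 2152
End of period: [377, 708, 439, 1841, 2152]
Period 2:
Births: 1841 × 0.214 = 394
10–19: 377 × 0.97 = 366
20–29: 708 × 0.955 = 676
30–39: 439 × 0.949 = 417
40+: 1841 × 0.959 + 2152 × 0.644 = 1766 + 1386 = 3152
End of period: [394, 366, 676, 417, 3152]
Period 3:
Births: 417 × 0.214 = 89
10–19: 394 × 0.97 = 382
20–29: 366 × 0.955 = 350
30–39: 676 × 0.949 = 642
40+: 417 × 0.959 + 3152 × 0.644 = 400 + 2030 = 2430
End of period: [89, 382, 350, 642, 2430]

350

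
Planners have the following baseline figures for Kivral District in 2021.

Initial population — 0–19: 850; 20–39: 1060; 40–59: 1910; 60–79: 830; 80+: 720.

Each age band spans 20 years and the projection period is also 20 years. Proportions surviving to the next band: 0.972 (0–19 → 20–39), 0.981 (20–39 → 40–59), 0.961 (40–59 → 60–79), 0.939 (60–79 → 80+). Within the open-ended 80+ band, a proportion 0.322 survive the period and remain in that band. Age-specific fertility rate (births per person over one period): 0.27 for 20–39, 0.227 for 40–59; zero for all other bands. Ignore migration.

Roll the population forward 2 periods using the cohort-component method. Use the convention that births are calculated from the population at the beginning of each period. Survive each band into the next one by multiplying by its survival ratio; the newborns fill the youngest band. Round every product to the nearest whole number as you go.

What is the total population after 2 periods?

Call the groups 1 to 5, youngest first.
[period 1]
Births: 1060 × 0.27 = 286, 1910 × 0.227 = 434 → 720
Group 2: 850 × 0.972 = 826
Group 3: 1060 × 0.981 = 1040
Group 4: 1910 × 0.961 = 1836
Group 5: 830 × 0.939 + 720 × 0.322 = 779 + 232 = 1011
Population now: 0–19=720, 20–39=826, 40–59=1040, 60–79=1836, 80+=1011
[period 2]
Births: 826 × 0.27 = 223, 1040 × 0.227 = 236 → 459
Group 2: 720 × 0.972 = 700
Group 3: 826 × 0.981 = 810
Group 4: 1040 × 0.961 = 999
Group 5: 1836 × 0.939 + 1011 × 0.322 = 1724 + 326 = 2050
Population now: 0–19=459, 20–39=700, 40–59=810, 60–79=999, 80+=2050
Total after period 2: 459 + 700 + 810 + 999 + 2050 = 5018

5018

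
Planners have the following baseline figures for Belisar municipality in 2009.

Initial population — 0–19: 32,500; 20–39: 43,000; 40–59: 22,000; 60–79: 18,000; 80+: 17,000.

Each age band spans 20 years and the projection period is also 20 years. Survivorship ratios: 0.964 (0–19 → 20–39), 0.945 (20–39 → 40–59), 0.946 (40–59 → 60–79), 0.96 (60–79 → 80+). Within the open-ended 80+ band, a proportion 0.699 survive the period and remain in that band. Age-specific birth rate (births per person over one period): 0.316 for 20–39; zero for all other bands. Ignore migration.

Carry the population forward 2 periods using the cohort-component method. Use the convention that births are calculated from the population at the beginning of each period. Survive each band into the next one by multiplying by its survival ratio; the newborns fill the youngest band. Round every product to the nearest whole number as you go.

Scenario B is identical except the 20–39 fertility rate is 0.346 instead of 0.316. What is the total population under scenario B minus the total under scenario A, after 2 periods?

2183

Numbering the groups 1..5 from youngest to oldest:
[period 1]
Births: 43000 × 0.316 = 13588
Group 2: 32500 × 0.964 = 31330
Group 3: 43000 × 0.945 = 40635
Group 4: 22000 × 0.946 = 20812
Group 5: 18000 × 0.96 + 17000 × 0.699 = 17280 + 11883 = 29163
End of period: [13588, 31330, 40635, 20812, 29163]
[period 2]
Births: 31330 × 0.316 = 9900
Group 2: 13588 × 0.964 = 13099
Group 3: 31330 × 0.945 = 29607
Group 4: 40635 × 0.946 = 38441
Group 5: 20812 × 0.96 + 29163 × 0.699 = 19980 + 20385 = 40365
End of period: [9900, 13099, 29607, 38441, 40365]
Scenario A total after 2 periods: 131412
Scenario B projection —
[period 1]
Births: 43000 × 0.346 = 14878
Group 2: 32500 × 0.964 = 31330
Group 3: 43000 × 0.945 = 40635
Group 4: 22000 × 0.946 = 20812
Group 5: 18000 × 0.96 + 17000 × 0.699 = 17280 + 11883 = 29163
End of period: [14878, 31330, 40635, 20812, 29163]
[period 2]
Births: 31330 × 0.346 = 10840
Group 2: 14878 × 0.964 = 14342
Group 3: 31330 × 0.945 = 29607
Group 4: 40635 × 0.946 = 38441
Group 5: 20812 × 0.96 + 29163 × 0.699 = 19980 + 20385 = 40365
End of period: [10840, 14342, 29607, 38441, 40365]
Scenario B total after 2 periods: 133595
Difference B − A = 133595 − 131412 = 2183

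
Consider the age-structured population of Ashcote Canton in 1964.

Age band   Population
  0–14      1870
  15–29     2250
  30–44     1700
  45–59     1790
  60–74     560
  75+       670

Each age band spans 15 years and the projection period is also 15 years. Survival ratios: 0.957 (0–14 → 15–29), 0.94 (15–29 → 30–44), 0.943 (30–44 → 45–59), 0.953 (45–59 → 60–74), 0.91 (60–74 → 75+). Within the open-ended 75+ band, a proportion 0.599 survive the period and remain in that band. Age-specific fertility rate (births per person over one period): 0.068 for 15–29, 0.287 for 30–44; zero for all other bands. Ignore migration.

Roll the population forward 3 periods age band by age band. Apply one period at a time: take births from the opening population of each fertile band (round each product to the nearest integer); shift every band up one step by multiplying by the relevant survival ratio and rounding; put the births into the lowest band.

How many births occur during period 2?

Call the groups 1 to 6, youngest first.
— Period 1 —
Births: 2250 × 0.068 = 153  |  1700 × 0.287 = 488 → 641
Group 2: 1870 × 0.957 = 1790
Group 3: 2250 × 0.94 = 2115
Group 4: 1700 × 0.943 = 1603
Group 5: 1790 × 0.953 = 1706
Group 6: 560 × 0.91 + 670 × 0.599 = 510 + 401 = 911
Population now: 0–14=641, 15–29=1790, 30–44=2115, 45–59=1603, 60–74=1706, 75+=911
— Period 2 —
Births: 1790 × 0.068 = 122  |  2115 × 0.287 = 607 → 729
Group 2: 641 × 0.957 = 613
Group 3: 1790 × 0.94 = 1683
Group 4: 2115 × 0.943 = 1994
Group 5: 1603 × 0.953 = 1528
Group 6: 1706 × 0.91 + 911 × 0.599 = 1552 + 546 = 2098
Population now: 0–14=729, 15–29=613, 30–44=1683, 45–59=1994, 60–74=1528, 75+=2098

729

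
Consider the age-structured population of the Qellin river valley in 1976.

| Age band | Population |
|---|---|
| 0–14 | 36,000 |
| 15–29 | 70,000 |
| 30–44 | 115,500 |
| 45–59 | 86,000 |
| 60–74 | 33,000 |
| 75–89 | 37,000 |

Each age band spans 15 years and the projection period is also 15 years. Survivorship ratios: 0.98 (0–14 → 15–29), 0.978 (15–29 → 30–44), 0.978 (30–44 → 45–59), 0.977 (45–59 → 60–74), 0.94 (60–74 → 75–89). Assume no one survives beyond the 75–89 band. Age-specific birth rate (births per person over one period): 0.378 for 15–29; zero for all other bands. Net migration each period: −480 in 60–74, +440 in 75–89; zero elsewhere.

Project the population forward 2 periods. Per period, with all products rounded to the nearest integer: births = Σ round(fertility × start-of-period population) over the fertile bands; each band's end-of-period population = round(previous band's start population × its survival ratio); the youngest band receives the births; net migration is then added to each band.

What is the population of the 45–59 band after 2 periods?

Period 1:
Births: 70000 × 0.378 = 26460
15–29: 36000 × 0.98 = 35280
30–44: 70000 × 0.978 = 68460
45–59: 115500 × 0.978 = 112959
60–74: 86000 × 0.977 = 84022
75–89: 33000 × 0.94 = 31020
Net migration: 60–74 − 480 → 83542; 75–89 + 440 → 31460
→ [26460, 35280, 68460, 112959, 83542, 31460]
Period 2:
Births: 35280 × 0.378 = 13336
15–29: 26460 × 0.98 = 25931
30–44: 35280 × 0.978 = 34504
45–59: 68460 × 0.978 = 66954
60–74: 112959 × 0.977 = 110361
75–89: 83542 × 0.94 = 78529
Net migration: 60–74 − 480 → 109881; 75–89 + 440 → 78969
→ [13336, 25931, 34504, 66954, 109881, 78969]

66954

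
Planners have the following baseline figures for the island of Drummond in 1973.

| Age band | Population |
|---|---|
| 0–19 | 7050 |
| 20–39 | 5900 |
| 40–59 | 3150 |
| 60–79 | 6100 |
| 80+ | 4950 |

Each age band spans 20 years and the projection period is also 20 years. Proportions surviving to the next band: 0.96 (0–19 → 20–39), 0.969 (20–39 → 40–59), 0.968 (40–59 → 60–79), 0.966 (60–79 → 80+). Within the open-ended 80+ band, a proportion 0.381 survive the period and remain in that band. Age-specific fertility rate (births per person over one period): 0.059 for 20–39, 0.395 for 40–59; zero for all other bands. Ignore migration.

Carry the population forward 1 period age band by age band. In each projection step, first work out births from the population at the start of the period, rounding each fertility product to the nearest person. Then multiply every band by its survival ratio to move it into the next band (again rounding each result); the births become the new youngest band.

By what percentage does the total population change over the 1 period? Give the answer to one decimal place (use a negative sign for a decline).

(Bands numbered youngest = 1 to oldest = 5.)
[period 1]
Births: 5900 × 0.059 = 348, 3150 × 0.395 = 1244 — total 1592
Band 2: 7050 × 0.96 = 6768
Band 3: 5900 × 0.969 = 5717
Band 4: 3150 × 0.968 = 3049
Band 5: 6100 × 0.966 + 4950 × 0.381 = 5893 + 1886 = 7779
Giving 1592 / 6768 / 5717 / 3049 / 7779.
Total: 27150 → 24905; change = -2245; percentage change = -8.3%

-8.3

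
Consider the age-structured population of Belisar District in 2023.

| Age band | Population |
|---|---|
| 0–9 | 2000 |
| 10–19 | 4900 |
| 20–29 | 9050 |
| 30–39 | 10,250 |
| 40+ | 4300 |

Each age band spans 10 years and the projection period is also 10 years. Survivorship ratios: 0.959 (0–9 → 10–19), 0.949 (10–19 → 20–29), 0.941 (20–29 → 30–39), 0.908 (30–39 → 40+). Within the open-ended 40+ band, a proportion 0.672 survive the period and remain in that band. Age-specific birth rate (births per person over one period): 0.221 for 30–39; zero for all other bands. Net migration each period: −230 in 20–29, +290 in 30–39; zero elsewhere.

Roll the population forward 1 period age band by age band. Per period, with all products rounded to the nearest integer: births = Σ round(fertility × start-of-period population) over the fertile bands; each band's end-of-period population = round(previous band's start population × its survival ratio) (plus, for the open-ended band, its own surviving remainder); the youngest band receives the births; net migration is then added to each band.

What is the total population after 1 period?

29606

Numbering the groups 1..5 from youngest to oldest:
— Period 1 —
Births: 10250 * 0.221 = 2265
Group 2: 2000 * 0.959 = 1918
Group 3: 4900 * 0.949 = 4650
Group 4: 9050 * 0.941 = 8516
Group 5: 10250 * 0.908 + 4300 * 0.672 = 9307 + 2890 = 12197
Net migration: Group 3 − 230 → 4420; Group 4 + 290 → 8806
End of period: [2265, 1918, 4420, 8806, 12197]
Total after period 1: 2265 + 1918 + 4420 + 8806 + 12197 = 29606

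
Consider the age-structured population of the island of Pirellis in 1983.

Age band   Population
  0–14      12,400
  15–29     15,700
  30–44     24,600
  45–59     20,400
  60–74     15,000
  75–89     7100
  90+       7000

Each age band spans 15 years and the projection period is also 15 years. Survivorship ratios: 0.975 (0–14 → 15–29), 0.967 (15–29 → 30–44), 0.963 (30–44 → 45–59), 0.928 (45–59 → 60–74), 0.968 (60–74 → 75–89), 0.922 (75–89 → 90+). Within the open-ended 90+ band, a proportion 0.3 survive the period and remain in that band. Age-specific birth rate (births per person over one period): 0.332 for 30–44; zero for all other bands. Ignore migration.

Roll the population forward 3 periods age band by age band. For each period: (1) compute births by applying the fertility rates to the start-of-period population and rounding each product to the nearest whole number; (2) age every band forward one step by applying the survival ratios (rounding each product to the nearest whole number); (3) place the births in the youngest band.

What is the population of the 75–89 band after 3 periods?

21281

Call the groups 1 to 7, youngest first.
[period 1]
Births: 24600 × 0.332 = 8167
Group 2: 12400 × 0.975 = 12090
Group 3: 15700 × 0.967 = 15182
Group 4: 24600 × 0.963 = 23690
Group 5: 20400 × 0.928 = 18931
Group 6: 15000 × 0.968 = 14520
Group 7: 7100 × 0.922 + 7000 × 0.3 = 6546 + 2100 = 8646
→ [8167, 12090, 15182, 23690, 18931, 14520, 8646]
[period 2]
Births: 15182 × 0.332 = 5040
Group 2: 8167 × 0.975 = 7963
Group 3: 12090 × 0.967 = 11691
Group 4: 15182 × 0.963 = 14620
Group 5: 23690 × 0.928 = 21984
Group 6: 18931 × 0.968 = 18325
Group 7: 14520 × 0.922 + 8646 × 0.3 = 13387 + 2594 = 15981
→ [5040, 7963, 11691, 14620, 21984, 18325, 15981]
[period 3]
Births: 11691 × 0.332 = 3881
Group 2: 5040 × 0.975 = 4914
Group 3: 7963 × 0.967 = 7700
Group 4: 11691 × 0.963 = 11258
Group 5: 14620 × 0.928 = 13567
Group 6: 21984 × 0.968 = 21281
Group 7: 18325 × 0.922 + 15981 × 0.3 = 16896 + 4794 = 21690
→ [3881, 4914, 7700, 11258, 13567, 21281, 21690]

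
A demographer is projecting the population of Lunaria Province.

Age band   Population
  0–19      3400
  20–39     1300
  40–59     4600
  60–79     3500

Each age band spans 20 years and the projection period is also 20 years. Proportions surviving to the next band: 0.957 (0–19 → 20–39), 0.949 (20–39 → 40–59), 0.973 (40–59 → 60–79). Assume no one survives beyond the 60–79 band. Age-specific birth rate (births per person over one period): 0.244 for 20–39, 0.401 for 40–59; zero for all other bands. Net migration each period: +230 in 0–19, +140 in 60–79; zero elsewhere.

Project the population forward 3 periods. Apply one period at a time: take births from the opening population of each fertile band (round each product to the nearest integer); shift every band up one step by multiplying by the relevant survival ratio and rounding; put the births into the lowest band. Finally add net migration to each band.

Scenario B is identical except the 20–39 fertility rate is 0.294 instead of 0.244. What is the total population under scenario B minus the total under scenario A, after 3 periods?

(Bands numbered youngest = 1 to oldest = 4.)
— Period 1 —
Births: 1300 × 0.244 = 317, 4600 × 0.401 = 1845 → total 2162
Band 2: 3400 × 0.957 = 3254
Band 3: 1300 × 0.949 = 1234
Band 4: 4600 × 0.973 = 4476
Net migration: Band 1 + 230 → 2392; Band 4 + 140 → 4616
Population now: 0–19=2392, 20–39=3254, 40–59=1234, 60–79=4616
— Period 2 —
Births: 3254 × 0.244 = 794, 1234 × 0.401 = 495 → total 1289
Band 2: 2392 × 0.957 = 2289
Band 3: 3254 × 0.949 = 3088
Band 4: 1234 × 0.973 = 1201
Net migration: Band 1 + 230 → 1519; Band 4 + 140 → 1341
Population now: 0–19=1519, 20–39=2289, 40–59=3088, 60–79=1341
— Period 3 —
Births: 2289 × 0.244 = 559, 3088 × 0.401 = 1238 → total 1797
Band 2: 1519 × 0.957 = 1454
Band 3: 2289 × 0.949 = 2172
Band 4: 3088 × 0.973 = 3005
Net migration: Band 1 + 230 → 2027; Band 4 + 140 → 3145
Population now: 0–19=2027, 20–39=1454, 40–59=2172, 60–79=3145
Scenario A total after 3 periods: 8798
Scenario B projection —
— Period 1 —
Births: 1300 × 0.294 = 382, 4600 × 0.401 = 1845 → total 2227
Band 2: 3400 × 0.957 = 3254
Band 3: 1300 × 0.949 = 1234
Band 4: 4600 × 0.973 = 4476
Net migration: Band 1 + 230 → 2457; Band 4 + 140 → 4616
Population now: 0–19=2457, 20–39=3254, 40–59=1234, 60–79=4616
— Period 2 —
Births: 3254 × 0.294 = 957, 1234 × 0.401 = 495 → total 1452
Band 2: 2457 × 0.957 = 2351
Band 3: 3254 × 0.949 = 3088
Band 4: 1234 × 0.973 = 1201
Net migration: Band 1 + 230 → 1682; Band 4 + 140 → 1341
Population now: 0–19=1682, 20–39=2351, 40–59=3088, 60–79=1341
— Period 3 —
Births: 2351 × 0.294 = 691, 3088 × 0.401 = 1238 → total 1929
Band 2: 1682 × 0.957 = 1610
Band 3: 2351 × 0.949 = 2231
Band 4: 3088 × 0.973 = 3005
Net migration: Band 1 + 230 → 2159; Band 4 + 140 → 3145
Population now: 0–19=2159, 20–39=1610, 40–59=2231, 60–79=3145
Scenario B total after 3 periods: 9145
Difference B − A = 9145 − 8798 = 347

347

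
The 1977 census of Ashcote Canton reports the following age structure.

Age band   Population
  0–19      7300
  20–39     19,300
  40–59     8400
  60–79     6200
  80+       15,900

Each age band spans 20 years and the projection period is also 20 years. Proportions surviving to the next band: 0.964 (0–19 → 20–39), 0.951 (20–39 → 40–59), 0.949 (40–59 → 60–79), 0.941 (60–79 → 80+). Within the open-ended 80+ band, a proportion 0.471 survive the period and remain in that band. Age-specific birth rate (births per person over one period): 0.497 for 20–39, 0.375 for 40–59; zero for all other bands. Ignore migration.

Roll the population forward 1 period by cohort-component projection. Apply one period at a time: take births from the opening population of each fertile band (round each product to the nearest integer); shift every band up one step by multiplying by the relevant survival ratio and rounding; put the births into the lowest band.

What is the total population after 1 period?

— Period 1 —
Births: 19300 × 0.497 = 9592  |  8400 × 0.375 = 3150 → total 12742
20–39: 7300 × 0.964 = 7037
40–59: 19300 × 0.951 = 18354
60–79: 8400 × 0.949 = 7972
80+: 6200 × 0.941 + 15900 × 0.471 = 5834 + 7489 = 13323
→ [12742, 7037, 18354, 7972, 13323]
Total after period 1: 12742 + 7037 + 18354 + 7972 + 13323 = 59428

59428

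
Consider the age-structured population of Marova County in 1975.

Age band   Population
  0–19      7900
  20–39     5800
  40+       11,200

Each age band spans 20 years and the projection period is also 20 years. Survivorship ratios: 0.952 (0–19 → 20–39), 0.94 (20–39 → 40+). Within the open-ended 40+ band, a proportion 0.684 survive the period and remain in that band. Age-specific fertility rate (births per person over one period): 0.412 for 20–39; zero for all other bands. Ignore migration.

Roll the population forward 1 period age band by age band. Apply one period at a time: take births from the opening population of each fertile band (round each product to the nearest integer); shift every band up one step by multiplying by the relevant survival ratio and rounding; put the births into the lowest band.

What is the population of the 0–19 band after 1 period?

— Period 1 —
Births: 5800 × 0.412 = 2390
20–39: 7900 × 0.952 = 7521
40+: 5800 × 0.94 + 11200 × 0.684 = 5452 + 7661 = 13113
Giving 2390 / 7521 / 13113.

2390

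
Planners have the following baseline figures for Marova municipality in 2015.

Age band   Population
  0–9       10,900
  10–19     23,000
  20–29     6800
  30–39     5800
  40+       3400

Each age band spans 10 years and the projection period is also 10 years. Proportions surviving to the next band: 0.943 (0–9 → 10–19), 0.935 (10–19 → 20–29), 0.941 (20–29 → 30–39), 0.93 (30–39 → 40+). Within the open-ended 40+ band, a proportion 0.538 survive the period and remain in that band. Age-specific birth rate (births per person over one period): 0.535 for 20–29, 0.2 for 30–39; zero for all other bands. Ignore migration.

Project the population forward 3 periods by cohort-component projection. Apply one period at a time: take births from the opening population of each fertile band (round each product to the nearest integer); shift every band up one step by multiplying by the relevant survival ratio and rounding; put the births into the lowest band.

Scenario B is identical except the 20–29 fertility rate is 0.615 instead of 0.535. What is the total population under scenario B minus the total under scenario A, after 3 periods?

2872

Period 1.
Births: 6800 * 0.535 = 3638  |  5800 * 0.2 = 1160 → 4798
10–19: 10900 * 0.943 = 10279
20–29: 23000 * 0.935 = 21505
30–39: 6800 * 0.941 = 6399
40+: 5800 * 0.93 + 3400 * 0.538 = 5394 + 1829 = 7223
→ [4798, 10279, 21505, 6399, 7223]
Period 2.
Births: 21505 * 0.535 = 11505  |  6399 * 0.2 = 1280 → 12785
10–19: 4798 * 0.943 = 4525
20–29: 10279 * 0.935 = 9611
30–39: 21505 * 0.941 = 20236
40+: 6399 * 0.93 + 7223 * 0.538 = 5951 + 3886 = 9837
→ [12785, 4525, 9611, 20236, 9837]
Period 3.
Births: 9611 * 0.535 = 5142  |  20236 * 0.2 = 4047 → 9189
10–19: 12785 * 0.943 = 12056
20–29: 4525 * 0.935 = 4231
30–39: 9611 * 0.941 = 9044
40+: 20236 * 0.93 + 9837 * 0.538 = 18819 + 5292 = 24111
→ [9189, 12056, 4231, 9044, 24111]
Scenario A total after 3 periods: 58631
Scenario B projection —
Period 1.
Births: 6800 * 0.615 = 4182  |  5800 * 0.2 = 1160 → 5342
10–19: 10900 * 0.943 = 10279
20–29: 23000 * 0.935 = 21505
30–39: 6800 * 0.941 = 6399
40+: 5800 * 0.93 + 3400 * 0.538 = 5394 + 1829 = 7223
→ [5342, 10279, 21505, 6399, 7223]
Period 2.
Births: 21505 * 0.615 = 13226  |  6399 * 0.2 = 1280 → 14506
10–19: 5342 * 0.943 = 5038
20–29: 10279 * 0.935 = 9611
30–39: 21505 * 0.941 = 20236
40+: 6399 * 0.93 + 7223 * 0.538 = 5951 + 3886 = 9837
→ [14506, 5038, 9611, 20236, 9837]
Period 3.
Births: 9611 * 0.615 = 5911  |  20236 * 0.2 = 4047 → 9958
10–19: 14506 * 0.943 = 13679
20–29: 5038 * 0.935 = 4711
30–39: 9611 * 0.941 = 9044
40+: 20236 * 0.93 + 9837 * 0.538 = 18819 + 5292 = 24111
→ [9958, 13679, 4711, 9044, 24111]
Scenario B total after 3 periods: 61503
Difference B − A = 61503 − 58631 = 2872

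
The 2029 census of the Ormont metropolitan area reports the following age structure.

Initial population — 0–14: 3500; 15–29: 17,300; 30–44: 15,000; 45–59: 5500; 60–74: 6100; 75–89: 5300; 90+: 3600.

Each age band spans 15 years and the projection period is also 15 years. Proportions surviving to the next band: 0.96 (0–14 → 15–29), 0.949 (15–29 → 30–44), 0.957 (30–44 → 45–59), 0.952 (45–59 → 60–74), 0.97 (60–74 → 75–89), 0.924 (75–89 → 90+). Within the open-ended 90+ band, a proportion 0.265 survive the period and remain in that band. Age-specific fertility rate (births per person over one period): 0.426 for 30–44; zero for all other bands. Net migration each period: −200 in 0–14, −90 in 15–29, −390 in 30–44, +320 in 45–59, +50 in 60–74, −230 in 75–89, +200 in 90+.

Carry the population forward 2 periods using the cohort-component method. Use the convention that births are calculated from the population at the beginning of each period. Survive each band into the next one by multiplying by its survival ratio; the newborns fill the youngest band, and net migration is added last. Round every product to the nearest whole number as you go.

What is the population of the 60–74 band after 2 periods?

14021

[period 1]
Births: 15000 * 0.426 = 6390
15–29: 3500 * 0.96 = 3360
30–44: 17300 * 0.949 = 16418
45–59: 15000 * 0.957 = 14355
60–74: 5500 * 0.952 = 5236
75–89: 6100 * 0.97 = 5917
90+: 5300 * 0.924 + 3600 * 0.265 = 4897 + 954 = 5851
Net migration: 0–14 − 200 → 6190; 15–29 − 90 → 3270; 30–44 − 390 → 16028; 45–59 + 320 → 14675; 60–74 + 50 → 5286; 75–89 − 230 → 5687; 90+ + 200 → 6051
End of period: [6190, 3270, 16028, 14675, 5286, 5687, 6051]
[period 2]
Births: 16028 * 0.426 = 6828
15–29: 6190 * 0.96 = 5942
30–44: 3270 * 0.949 = 3103
45–59: 16028 * 0.957 = 15339
60–74: 14675 * 0.952 = 13971
75–89: 5286 * 0.97 = 5127
90+: 5687 * 0.924 + 6051 * 0.265 = 5255 + 1604 = 6859
Net migration: 0–14 − 200 → 6628; 15–29 − 90 → 5852; 30–44 − 390 → 2713; 45–59 + 320 → 15659; 60–74 + 50 → 14021; 75–89 − 230 → 4897; 90+ + 200 → 7059
End of period: [6628, 5852, 2713, 15659, 14021, 4897, 7059]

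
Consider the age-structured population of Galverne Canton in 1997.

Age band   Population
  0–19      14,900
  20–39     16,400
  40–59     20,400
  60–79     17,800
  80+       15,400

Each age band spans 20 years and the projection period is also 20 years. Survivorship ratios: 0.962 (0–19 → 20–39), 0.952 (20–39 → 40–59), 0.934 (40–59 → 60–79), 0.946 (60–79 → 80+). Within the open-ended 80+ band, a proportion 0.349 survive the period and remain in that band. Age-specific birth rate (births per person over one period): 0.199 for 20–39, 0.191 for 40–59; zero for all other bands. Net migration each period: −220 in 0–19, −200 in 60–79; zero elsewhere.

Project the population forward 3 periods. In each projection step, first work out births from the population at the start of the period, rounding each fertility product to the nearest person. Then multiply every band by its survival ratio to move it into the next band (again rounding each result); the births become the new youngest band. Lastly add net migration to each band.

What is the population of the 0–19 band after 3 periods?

Period 1.
Births: 16400 × 0.199 = 3264  |  20400 × 0.191 = 3896 — total 7160
20–39: 14900 × 0.962 = 14334
40–59: 16400 × 0.952 = 15613
60–79: 20400 × 0.934 = 19054
80+: 17800 × 0.946 + 15400 × 0.349 = 16839 + 5375 = 22214
Net migration: 0–19 − 220 → 6940; 60–79 − 200 → 18854
End of period: [6940, 14334, 15613, 18854, 22214]
Period 2.
Births: 14334 × 0.199 = 2852  |  15613 × 0.191 = 2982 — total 5834
20–39: 6940 × 0.962 = 6676
40–59: 14334 × 0.952 = 13646
60–79: 15613 × 0.934 = 14583
80+: 18854 × 0.946 + 22214 × 0.349 = 17836 + 7753 = 25589
Net migration: 0–19 − 220 → 5614; 60–79 − 200 → 14383
End of period: [5614, 6676, 13646, 14383, 25589]
Period 3.
Births: 6676 × 0.199 = 1329  |  13646 × 0.191 = 2606 — total 3935
20–39: 5614 × 0.962 = 5401
40–59: 6676 × 0.952 = 6356
60–79: 13646 × 0.934 = 12745
80+: 14383 × 0.946 + 25589 × 0.349 = 13606 + 8931 = 22537
Net migration: 0–19 − 220 → 3715; 60–79 − 200 → 12545
End of period: [3715, 5401, 6356, 12545, 22537]

3715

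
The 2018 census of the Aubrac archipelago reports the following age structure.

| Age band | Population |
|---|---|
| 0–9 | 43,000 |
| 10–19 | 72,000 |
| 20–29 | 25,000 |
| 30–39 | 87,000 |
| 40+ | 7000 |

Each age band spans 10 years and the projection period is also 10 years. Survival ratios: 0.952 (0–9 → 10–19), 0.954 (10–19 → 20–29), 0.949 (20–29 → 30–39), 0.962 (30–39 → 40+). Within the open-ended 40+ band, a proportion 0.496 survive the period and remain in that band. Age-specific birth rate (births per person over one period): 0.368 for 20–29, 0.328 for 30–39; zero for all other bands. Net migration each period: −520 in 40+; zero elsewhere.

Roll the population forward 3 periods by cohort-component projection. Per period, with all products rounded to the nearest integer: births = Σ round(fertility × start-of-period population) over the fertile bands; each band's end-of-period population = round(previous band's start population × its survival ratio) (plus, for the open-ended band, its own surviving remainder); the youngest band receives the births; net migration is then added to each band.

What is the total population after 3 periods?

233124

(Groups numbered youngest = 1 to oldest = 5.)
[period 1]
Births: 25000 × 0.368 = 9200, 87000 × 0.328 = 28536 — total 37736
Group 2: 43000 × 0.952 = 40936
Group 3: 72000 × 0.954 = 68688
Group 4: 25000 × 0.949 = 23725
Group 5: 87000 × 0.962 + 7000 × 0.496 = 83694 + 3472 = 87166
Net migration: Group 5 − 520 → 86646
→ [37736, 40936, 68688, 23725, 86646]
[period 2]
Births: 68688 × 0.368 = 25277, 23725 × 0.328 = 7782 — total 33059
Group 2: 37736 × 0.952 = 35925
Group 3: 40936 × 0.954 = 39053
Group 4: 68688 × 0.949 = 65185
Group 5: 23725 × 0.962 + 86646 × 0.496 = 22823 + 42976 = 65799
Net migration: Group 5 − 520 → 65279
→ [33059, 35925, 39053, 65185, 65279]
[period 3]
Births: 39053 × 0.368 = 14372, 65185 × 0.328 = 21381 — total 35753
Group 2: 33059 × 0.952 = 31472
Group 3: 35925 × 0.954 = 34272
Group 4: 39053 × 0.949 = 37061
Group 5: 65185 × 0.962 + 65279 × 0.496 = 62708 + 32378 = 95086
Net migration: Group 5 − 520 → 94566
→ [35753, 31472, 34272, 37061, 94566]
Total after period 3: 35753 + 31472 + 34272 + 37061 + 94566 = 233124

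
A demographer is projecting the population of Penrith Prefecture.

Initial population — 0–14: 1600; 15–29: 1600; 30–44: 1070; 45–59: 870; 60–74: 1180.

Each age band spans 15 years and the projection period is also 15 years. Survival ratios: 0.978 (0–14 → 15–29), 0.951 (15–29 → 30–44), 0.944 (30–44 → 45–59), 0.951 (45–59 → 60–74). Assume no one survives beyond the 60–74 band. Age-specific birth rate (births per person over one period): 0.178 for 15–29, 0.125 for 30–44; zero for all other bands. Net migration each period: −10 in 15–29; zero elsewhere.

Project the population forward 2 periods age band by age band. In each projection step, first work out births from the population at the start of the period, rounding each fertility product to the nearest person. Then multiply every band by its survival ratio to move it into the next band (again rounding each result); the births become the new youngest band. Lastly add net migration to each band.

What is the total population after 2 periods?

4744

Let group 1 be 0–14 through group 5 = 60–74.
— Period 1 —
Births: 1600 * 0.178 = 285, 1070 * 0.125 = 134 → 419
Group 2: 1600 * 0.978 = 1565
Group 3: 1600 * 0.951 = 1522
Group 4: 1070 * 0.944 = 1010
Group 5: 870 * 0.951 = 827
Net migration: Group 2 − 10 → 1555
Population now: 0–14=419, 15–29=1555, 30–44=1522, 45–59=1010, 60–74=827
— Period 2 —
Births: 1555 * 0.178 = 277, 1522 * 0.125 = 190 → 467
Group 2: 419 * 0.978 = 410
Group 3: 1555 * 0.951 = 1479
Group 4: 1522 * 0.944 = 1437
Group 5: 1010 * 0.951 = 961
Net migration: Group 2 − 10 → 400
Population now: 0–14=467, 15–29=400, 30–44=1479, 45–59=1437, 60–74=961
Total after period 2: 467 + 400 + 1479 + 1437 + 961 = 4744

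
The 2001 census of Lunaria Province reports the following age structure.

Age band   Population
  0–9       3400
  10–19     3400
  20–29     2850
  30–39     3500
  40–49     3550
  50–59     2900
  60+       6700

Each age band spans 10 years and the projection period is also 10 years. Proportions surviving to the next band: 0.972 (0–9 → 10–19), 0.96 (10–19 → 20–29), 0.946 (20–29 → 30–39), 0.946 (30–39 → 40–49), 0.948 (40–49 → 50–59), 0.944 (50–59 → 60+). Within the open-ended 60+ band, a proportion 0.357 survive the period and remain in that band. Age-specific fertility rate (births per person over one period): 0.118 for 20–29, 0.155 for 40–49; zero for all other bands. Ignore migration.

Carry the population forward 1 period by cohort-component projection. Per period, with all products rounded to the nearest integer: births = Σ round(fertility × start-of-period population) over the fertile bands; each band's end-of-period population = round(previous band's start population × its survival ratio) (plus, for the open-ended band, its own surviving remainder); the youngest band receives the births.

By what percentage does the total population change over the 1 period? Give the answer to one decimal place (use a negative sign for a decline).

— Period 1 —
Births: 2850 * 0.118 = 336 ; 3550 * 0.155 = 550 — total 886
10–19: 3400 * 0.972 = 3305
20–29: 3400 * 0.96 = 3264
30–39: 2850 * 0.946 = 2696
40–49: 3500 * 0.946 = 3311
50–59: 3550 * 0.948 = 3365
60+: 2900 * 0.944 + 6700 * 0.357 = 2738 + 2392 = 5130
Population now: 0–9=886, 10–19=3305, 20–29=3264, 30–39=2696, 40–49=3311, 50–59=3365, 60+=5130
Total: 26300 → 21957; change = -4343; percentage change = -16.5%

-16.5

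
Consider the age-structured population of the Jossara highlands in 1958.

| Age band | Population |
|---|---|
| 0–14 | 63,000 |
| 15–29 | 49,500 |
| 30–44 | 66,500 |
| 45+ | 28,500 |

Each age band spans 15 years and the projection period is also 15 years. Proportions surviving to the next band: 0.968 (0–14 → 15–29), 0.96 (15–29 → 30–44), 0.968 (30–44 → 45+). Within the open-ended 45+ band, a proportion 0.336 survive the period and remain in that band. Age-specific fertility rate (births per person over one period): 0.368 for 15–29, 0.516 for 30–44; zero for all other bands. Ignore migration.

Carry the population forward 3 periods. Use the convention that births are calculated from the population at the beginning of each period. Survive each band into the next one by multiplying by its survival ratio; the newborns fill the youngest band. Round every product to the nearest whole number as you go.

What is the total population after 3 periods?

223671

Period 1:
Births: 49500 × 0.368 = 18216  |  66500 × 0.516 = 34314 → total 52530
15–29: 63000 × 0.968 = 60984
30–44: 49500 × 0.96 = 47520
45+: 66500 × 0.968 + 28500 × 0.336 = 64372 + 9576 = 73948
→ [52530, 60984, 47520, 73948]
Period 2:
Births: 60984 × 0.368 = 22442  |  47520 × 0.516 = 24520 → total 46962
15–29: 52530 × 0.968 = 50849
30–44: 60984 × 0.96 = 58545
45+: 47520 × 0.968 + 73948 × 0.336 = 45999 + 24847 = 70846
→ [46962, 50849, 58545, 70846]
Period 3:
Births: 50849 × 0.368 = 18712  |  58545 × 0.516 = 30209 → total 48921
15–29: 46962 × 0.968 = 45459
30–44: 50849 × 0.96 = 48815
45+: 58545 × 0.968 + 70846 × 0.336 = 56672 + 23804 = 80476
→ [48921, 45459, 48815, 80476]
Total after period 3: 48921 + 45459 + 48815 + 80476 = 223671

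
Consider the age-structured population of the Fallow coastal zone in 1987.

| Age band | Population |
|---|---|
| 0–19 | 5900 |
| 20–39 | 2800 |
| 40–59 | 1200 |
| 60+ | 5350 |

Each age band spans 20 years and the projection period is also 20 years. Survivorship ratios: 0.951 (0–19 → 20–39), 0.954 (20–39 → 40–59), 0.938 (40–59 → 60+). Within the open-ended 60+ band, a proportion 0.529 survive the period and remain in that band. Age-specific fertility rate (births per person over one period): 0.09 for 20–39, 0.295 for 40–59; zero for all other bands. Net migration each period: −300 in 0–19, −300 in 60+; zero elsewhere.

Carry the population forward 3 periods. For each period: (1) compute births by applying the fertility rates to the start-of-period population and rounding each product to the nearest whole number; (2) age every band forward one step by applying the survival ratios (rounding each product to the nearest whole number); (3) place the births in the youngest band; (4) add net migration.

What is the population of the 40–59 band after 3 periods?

(Groups numbered youngest = 1 to oldest = 4.)
Period 1:
Births: 2800 × 0.09 = 252, 1200 × 0.295 = 354 ⇒ total 606
Group 2: 5900 × 0.951 = 5611
Group 3: 2800 × 0.954 = 2671
Group 4: 1200 × 0.938 + 5350 × 0.529 = 1126 + 2830 = 3956
Net migration: Group 1 − 300 → 306; Group 4 − 300 → 3656
End of period: [306, 5611, 2671, 3656]
Period 2:
Births: 5611 × 0.09 = 505, 2671 × 0.295 = 788 ⇒ total 1293
Group 2: 306 × 0.951 = 291
Group 3: 5611 × 0.954 = 5353
Group 4: 2671 × 0.938 + 3656 × 0.529 = 2505 + 1934 = 4439
Net migration: Group 1 − 300 → 993; Group 4 − 300 → 4139
End of period: [993, 291, 5353, 4139]
Period 3:
Births: 291 × 0.09 = 26, 5353 × 0.295 = 1579 ⇒ total 1605
Group 2: 993 × 0.951 = 944
Group 3: 291 × 0.954 = 278
Group 4: 5353 × 0.938 + 4139 × 0.529 = 5021 + 2190 = 7211
Net migration: Group 1 − 300 → 1305; Group 4 − 300 → 6911
End of period: [1305, 944, 278, 6911]

278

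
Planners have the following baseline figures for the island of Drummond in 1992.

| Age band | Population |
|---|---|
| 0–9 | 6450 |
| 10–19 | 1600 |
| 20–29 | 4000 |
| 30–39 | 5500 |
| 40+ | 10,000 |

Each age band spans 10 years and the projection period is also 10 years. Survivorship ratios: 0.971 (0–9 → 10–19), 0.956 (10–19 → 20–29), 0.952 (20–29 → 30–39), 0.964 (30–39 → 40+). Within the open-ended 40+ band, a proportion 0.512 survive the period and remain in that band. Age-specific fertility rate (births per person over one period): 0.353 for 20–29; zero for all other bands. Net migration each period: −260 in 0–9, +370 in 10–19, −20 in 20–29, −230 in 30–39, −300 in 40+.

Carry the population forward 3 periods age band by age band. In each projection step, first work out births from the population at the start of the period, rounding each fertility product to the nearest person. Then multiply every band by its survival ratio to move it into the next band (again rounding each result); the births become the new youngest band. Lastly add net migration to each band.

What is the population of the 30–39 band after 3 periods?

5788

[period 1]
Births: 4000 × 0.353 = 1412
10–19: 6450 × 0.971 = 6263
20–29: 1600 × 0.956 = 1530
30–39: 4000 × 0.952 = 3808
40+: 5500 × 0.964 + 10000 × 0.512 = 5302 + 5120 = 10422
Net migration: 0–9 − 260 → 1152; 10–19 + 370 → 6633; 20–29 − 20 → 1510; 30–39 − 230 → 3578; 40+ − 300 → 10122
→ [1152, 6633, 1510, 3578, 10122]
[period 2]
Births: 1510 × 0.353 = 533
10–19: 1152 × 0.971 = 1119
20–29: 6633 × 0.956 = 6341
30–39: 1510 × 0.952 = 1438
40+: 3578 × 0.964 + 10122 × 0.512 = 3449 + 5182 = 8631
Net migration: 0–9 − 260 → 273; 10–19 + 370 → 1489; 20–29 − 20 → 6321; 30–39 − 230 → 1208; 40+ − 300 → 8331
→ [273, 1489, 6321, 1208, 8331]
[period 3]
Births: 6321 × 0.353 = 2231
10–19: 273 × 0.971 = 265
20–29: 1489 × 0.956 = 1423
30–39: 6321 × 0.952 = 6018
40+: 1208 × 0.964 + 8331 × 0.512 = 1165 + 4265 = 5430
Net migration: 0–9 − 260 → 1971; 10–19 + 370 → 635; 20–29 − 20 → 1403; 30–39 − 230 → 5788; 40+ − 300 → 5130
→ [1971, 635, 1403, 5788, 5130]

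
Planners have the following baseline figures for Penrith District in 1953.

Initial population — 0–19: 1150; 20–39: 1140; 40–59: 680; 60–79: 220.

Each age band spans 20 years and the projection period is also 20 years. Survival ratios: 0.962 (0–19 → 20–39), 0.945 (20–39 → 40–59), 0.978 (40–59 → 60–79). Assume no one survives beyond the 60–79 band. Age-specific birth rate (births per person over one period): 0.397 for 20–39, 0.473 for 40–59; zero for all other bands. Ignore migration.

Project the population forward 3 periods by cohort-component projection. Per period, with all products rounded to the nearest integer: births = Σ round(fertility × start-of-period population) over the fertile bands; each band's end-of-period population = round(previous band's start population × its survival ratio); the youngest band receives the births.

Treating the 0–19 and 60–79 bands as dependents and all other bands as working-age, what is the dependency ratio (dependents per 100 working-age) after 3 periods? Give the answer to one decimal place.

112.1

Call the groups 1 to 4, youngest first.
— Period 1 —
Births: 1140 × 0.397 = 453  |  680 × 0.473 = 322 → 775
Group 2: 1150 × 0.962 = 1106
Group 3: 1140 × 0.945 = 1077
Group 4: 680 × 0.978 = 665
End of period: [775, 1106, 1077, 665]
— Period 2 —
Births: 1106 × 0.397 = 439  |  1077 × 0.473 = 509 → 948
Group 2: 775 × 0.962 = 746
Group 3: 1106 × 0.945 = 1045
Group 4: 1077 × 0.978 = 1053
End of period: [948, 746, 1045, 1053]
— Period 3 —
Births: 746 × 0.397 = 296  |  1045 × 0.473 = 494 → 790
Group 2: 948 × 0.962 = 912
Group 3: 746 × 0.945 = 705
Group 4: 1045 × 0.978 = 1022
End of period: [790, 912, 705, 1022]
Dependents (band 0–19 + band 60–79) = 790 + 1022 = 1812; working-age = 1617; ratio = 1812/1617 × 100 = 112.1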